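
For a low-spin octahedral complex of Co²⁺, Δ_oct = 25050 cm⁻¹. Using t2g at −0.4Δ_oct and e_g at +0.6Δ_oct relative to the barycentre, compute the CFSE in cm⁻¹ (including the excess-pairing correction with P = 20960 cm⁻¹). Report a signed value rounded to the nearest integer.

-24130

Co sits in group 9; removing 2 electrons leaves Co²⁺ with 9 − 2 = 7 d electrons.
Configuration: t2g^6 e_g^1.
Orbital CFSE = 6(-0.4) + 1(0.6) = -1.8Δ_oct = -1.8 × 25050 = -45090 cm⁻¹.
High-spin d⁷ would be t2g^5 e_g^2 with 2 pairs; low-spin has 3, so 1 excess pair costs +1P = +20960 cm⁻¹.
Combining: -45090 + 20960 = -24130 cm⁻¹.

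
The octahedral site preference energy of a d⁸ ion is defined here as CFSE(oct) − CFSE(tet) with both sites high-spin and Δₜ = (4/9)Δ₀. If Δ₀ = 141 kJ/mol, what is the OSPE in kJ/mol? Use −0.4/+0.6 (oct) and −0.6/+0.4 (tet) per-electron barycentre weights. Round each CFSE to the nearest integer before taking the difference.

Octahedral high-spin t2g^6 e_g^2: CFSE = -1.2 × 141 = -169 kJ/mol.
Tetrahedral e^4 t2^4 gives -0.8Δₜ = -0.8 × (4/9) × 141 = -50 kJ/mol.
OSPE = CFSE(oct) − CFSE(tet) = -169 − (-50) = -119 kJ/mol.

-119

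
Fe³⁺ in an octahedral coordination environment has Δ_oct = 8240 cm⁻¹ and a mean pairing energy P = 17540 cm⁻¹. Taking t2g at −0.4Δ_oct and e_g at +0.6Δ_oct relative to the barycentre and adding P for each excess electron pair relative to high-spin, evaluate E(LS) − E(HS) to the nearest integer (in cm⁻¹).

18600

Group 8 minus oxidation state +3 gives a d⁵ configuration for Fe³⁺.
In the high-spin limit (t2g^3 e_g^2) the orbital term is 0.0Δ_oct = 0 cm⁻¹, with no excess pairing.
For low-spin the configuration is t2g^5 e_g^0: orbital energy -2.0 × 8240 = -16480 cm⁻¹, and 2 additional pairs relative to high-spin add 35080 cm⁻¹, giving 18600 cm⁻¹.
E(LS) − E(HS) = 18600 − (0) = 18600 cm⁻¹.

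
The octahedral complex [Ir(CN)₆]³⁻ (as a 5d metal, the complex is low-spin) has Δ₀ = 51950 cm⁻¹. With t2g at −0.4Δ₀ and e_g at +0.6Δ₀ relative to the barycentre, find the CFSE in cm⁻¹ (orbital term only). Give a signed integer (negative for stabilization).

Each CN⁻ contributes -1; 6 × (-1) = -6. With overall charge -3, Ir is in the +3 oxidation state.
Ir is in group 9, so Ir³⁺ is d⁶ (9 − 3 = 6).
Electron filling gives t2g^6 e_g^0.
CFSE(orbital) = 6×(-0.4Δ₀) + 0×(0.6Δ₀) = -2.4Δ₀; with Δ₀ = 51950 cm⁻¹ that is -124680 cm⁻¹.

-124680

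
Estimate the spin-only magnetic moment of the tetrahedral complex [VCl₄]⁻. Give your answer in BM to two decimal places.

2.83 BM

Each Cl⁻ contributes -1; 4 × (-1) = -4. With overall charge -1, V is in the +3 oxidation state.
V sits in group 5; removing 3 electrons leaves V³⁺ with 5 − 3 = 2 d electrons.
Tetrahedral fields are weak (Δₜ ≈ 4/9 Δₒ), so electrons fill high-spin.
Configuration: e² t₂⁰ → 2 unpaired electrons.
μ(spin-only) = √[2(2+2)] = √8 ≈ 2.83 BM.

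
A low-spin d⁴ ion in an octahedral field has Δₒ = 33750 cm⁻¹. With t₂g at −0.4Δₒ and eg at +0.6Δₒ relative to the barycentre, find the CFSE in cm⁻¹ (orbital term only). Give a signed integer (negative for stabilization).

-54000

Electron filling gives t₂g⁴ eg⁰.
The orbital stabilization is -1.6Δₒ = -1.6 × 33750 = -54000 cm⁻¹.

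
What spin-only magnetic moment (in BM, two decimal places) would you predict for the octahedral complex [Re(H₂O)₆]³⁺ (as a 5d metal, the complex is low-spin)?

H₂O is neutral, so the +3 overall charge sits on Re: oxidation state +3.
Group 7 minus oxidation state +3 gives a d⁴ configuration for Re³⁺.
Configuration: t2g^4 e_g^0 → 2 unpaired electrons.
μ(spin-only) = √[2(2+2)] = √8 ≈ 2.83 BM.

2.83 BM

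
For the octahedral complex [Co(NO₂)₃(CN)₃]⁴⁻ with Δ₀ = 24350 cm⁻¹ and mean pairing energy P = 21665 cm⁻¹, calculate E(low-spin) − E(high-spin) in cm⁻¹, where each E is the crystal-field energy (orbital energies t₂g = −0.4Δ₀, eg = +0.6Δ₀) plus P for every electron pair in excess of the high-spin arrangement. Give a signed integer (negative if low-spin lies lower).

Ligand charges: 3×(-1) from NO₂⁻ and 3×(-1) from CN⁻ sum to -6; with overall charge -4, Co is +2.
Co sits in group 9; removing 2 electrons leaves Co²⁺ with 9 − 2 = 7 d electrons.
In the high-spin limit (t₂g⁵ eg²) the orbital term is -0.8Δ₀ = -19480 cm⁻¹, with no excess pairing.
Low-spin t₂g⁶ eg¹ gives -1.8Δ₀ = -43830 cm⁻¹, but forming 1 extra pair costs 1P = 21665 cm⁻¹, so E(LS) = -43830 + 21665 = -22165 cm⁻¹.
The difference is -22165 − (-19480) = -2685 cm⁻¹, so low-spin lies lower.

-2685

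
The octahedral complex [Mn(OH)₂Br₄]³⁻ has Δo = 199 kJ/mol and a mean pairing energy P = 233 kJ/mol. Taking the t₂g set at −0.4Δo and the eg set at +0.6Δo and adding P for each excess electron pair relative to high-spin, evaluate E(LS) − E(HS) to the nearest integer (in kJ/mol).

34

Ligand charges: 2×(-1) from OH⁻ and 4×(-1) from Br⁻ sum to -6; with overall charge -3, Mn is +3.
Mn is in group 7, so Mn³⁺ is d⁴ (7 − 3 = 4).
High-spin: t₂g³ eg¹, CFSE = -0.6Δo = -119 kJ/mol.
Low-spin: t₂g⁴ eg⁰, orbital CFSE = -1.6Δo = -318 kJ/mol; plus 1 excess pair × P = +233 kJ/mol; total -85 kJ/mol.
The difference is -85 − (-119) = 34 kJ/mol, so high-spin lies lower.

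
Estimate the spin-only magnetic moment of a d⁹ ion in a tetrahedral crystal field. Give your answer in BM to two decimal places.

Tetrahedral splitting is small, so the complex is high-spin.
Configuration: e⁴ t₂⁵ → 1 unpaired electron.
μ(spin-only) = √[1(1+2)] = √3 ≈ 1.73 BM.

1.73 BM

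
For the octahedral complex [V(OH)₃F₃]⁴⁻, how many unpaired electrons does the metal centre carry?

Ligand charges: 3×(-1) from OH⁻ and 3×(-1) from F⁻ sum to -6; with overall charge -4, V is +2.
Group 5 minus oxidation state +2 gives a d³ configuration for V²⁺.
Configuration: t₂g³ eg⁰, giving 3 unpaired electrons.

3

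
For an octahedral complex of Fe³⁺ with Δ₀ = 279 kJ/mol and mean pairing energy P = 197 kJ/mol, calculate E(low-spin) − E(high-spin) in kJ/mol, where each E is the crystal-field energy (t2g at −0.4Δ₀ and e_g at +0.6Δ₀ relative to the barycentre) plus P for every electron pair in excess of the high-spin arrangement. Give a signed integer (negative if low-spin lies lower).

Fe is in group 8, so Fe³⁺ is d⁵ (8 − 3 = 5).
High-spin d⁵ fills as t2g^3 e_g^2 with CFSE 3(−0.4) + 2(+0.6) = 0.0Δ₀ = 0 kJ/mol.
For low-spin the configuration is t2g^5 e_g^0: orbital energy -2.0 × 279 = -558 kJ/mol, and 2 additional pairs relative to high-spin add 394 kJ/mol, giving -164 kJ/mol.
The difference is -164 − (0) = -164 kJ/mol, so low-spin lies lower.

-164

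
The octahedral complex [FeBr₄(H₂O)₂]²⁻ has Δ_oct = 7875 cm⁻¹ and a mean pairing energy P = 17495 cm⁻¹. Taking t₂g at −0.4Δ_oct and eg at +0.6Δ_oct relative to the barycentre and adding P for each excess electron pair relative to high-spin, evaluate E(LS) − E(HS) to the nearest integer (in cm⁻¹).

Ligand charges: 4×(-1) from Br⁻ and 2×(+0) from H₂O sum to -4; with overall charge -2, Fe is +2.
Fe sits in group 8; removing 2 electrons leaves Fe²⁺ with 8 − 2 = 6 d electrons.
In the high-spin limit (t₂g⁴ eg²) the orbital term is -0.4Δ_oct = -3150 cm⁻¹, with no excess pairing.
For low-spin the configuration is t₂g⁶ eg⁰: orbital energy -2.4 × 7875 = -18900 cm⁻¹, and 2 additional pairs relative to high-spin add 34990 cm⁻¹, giving 16090 cm⁻¹.
Thus E(LS) − E(HS) = 19240 cm⁻¹.

19240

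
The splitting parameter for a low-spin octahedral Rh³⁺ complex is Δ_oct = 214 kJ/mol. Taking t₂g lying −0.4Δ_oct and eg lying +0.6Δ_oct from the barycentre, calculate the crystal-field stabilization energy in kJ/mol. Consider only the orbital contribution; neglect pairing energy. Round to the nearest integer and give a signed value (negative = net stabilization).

-514

Rh³⁺: group 9, so d-count = 9 − 3 = 6.
Electron filling gives t₂g⁶ eg⁰.
CFSE(orbital) = 6×(-0.4Δ_oct) + 0×(0.6Δ_oct) = -2.4Δ_oct; with Δ_oct = 214 kJ/mol that is -514 kJ/mol.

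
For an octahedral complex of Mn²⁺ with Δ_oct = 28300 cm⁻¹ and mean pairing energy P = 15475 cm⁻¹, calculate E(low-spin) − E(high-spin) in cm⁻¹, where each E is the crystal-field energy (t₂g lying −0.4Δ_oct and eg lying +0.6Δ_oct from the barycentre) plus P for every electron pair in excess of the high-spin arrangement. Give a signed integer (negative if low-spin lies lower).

Group 7 minus oxidation state +2 gives a d⁵ configuration for Mn²⁺.
High-spin: t₂g³ eg², CFSE = 0.0Δ_oct = 0 cm⁻¹.
Low-spin: t₂g⁵ eg⁰, orbital CFSE = -2.0Δ_oct = -56600 cm⁻¹; plus 2 excess pairs × P = +30950 cm⁻¹; total -25650 cm⁻¹.
E(LS) − E(HS) = -25650 − (0) = -25650 cm⁻¹.

-25650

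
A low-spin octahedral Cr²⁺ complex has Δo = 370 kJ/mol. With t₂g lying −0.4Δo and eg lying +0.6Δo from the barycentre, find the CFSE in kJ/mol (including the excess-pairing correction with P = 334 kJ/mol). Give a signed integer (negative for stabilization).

Group 6 minus oxidation state +2 gives a d⁴ configuration for Cr²⁺.
Electron filling gives t₂g⁴ eg⁰.
The orbital stabilization is -1.6Δo = -1.6 × 370 = -592 kJ/mol.
Relative to high-spin t₂g³ eg¹ (0 paired), the low-spin configuration has 1 additional pair, contributing +1 × 334 = +334 kJ/mol.
Overall CFSE = -592 + 334 = -258 kJ/mol.

-258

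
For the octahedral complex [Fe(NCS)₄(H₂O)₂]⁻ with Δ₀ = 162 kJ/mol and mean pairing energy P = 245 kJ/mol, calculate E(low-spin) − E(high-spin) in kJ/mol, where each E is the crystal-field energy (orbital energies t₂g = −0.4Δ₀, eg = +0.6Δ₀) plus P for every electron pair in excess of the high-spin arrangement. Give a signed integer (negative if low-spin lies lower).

166

Ligand charges: 4×(-1) from NCS⁻ and 2×(+0) from H₂O sum to -4; with overall charge -1, Fe is +3.
Group 8 minus oxidation state +3 gives a d⁵ configuration for Fe³⁺.
High-spin: t₂g³ eg², CFSE = 0.0Δ₀ = 0 kJ/mol.
For low-spin the configuration is t₂g⁵ eg⁰: orbital energy -2.0 × 162 = -324 kJ/mol, and 2 additional pairs relative to high-spin add 490 kJ/mol, giving 166 kJ/mol.
The difference is 166 − (0) = 166 kJ/mol, so high-spin lies lower.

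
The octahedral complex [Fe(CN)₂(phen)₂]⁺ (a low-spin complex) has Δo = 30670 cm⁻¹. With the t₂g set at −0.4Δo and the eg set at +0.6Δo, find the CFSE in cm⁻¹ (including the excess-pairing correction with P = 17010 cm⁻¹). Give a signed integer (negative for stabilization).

-27320

Ligand charges: 2×(-1) from CN⁻ and 2×(+0) from phen sum to -2; with overall charge +1, Fe is +3.
Group 8 minus oxidation state +3 gives a d⁵ configuration for Fe³⁺.
Electron filling gives t₂g⁵ eg⁰.
Orbital CFSE = 5(-0.4) + 0(0.6) = -2.0Δo = -2.0 × 30670 = -61340 cm⁻¹.
High-spin d⁵ would be t₂g³ eg² with 0 pairs; low-spin has 2, so 2 excess pairs cost +2P = +34020 cm⁻¹.
Overall CFSE = -61340 + 34020 = -27320 cm⁻¹.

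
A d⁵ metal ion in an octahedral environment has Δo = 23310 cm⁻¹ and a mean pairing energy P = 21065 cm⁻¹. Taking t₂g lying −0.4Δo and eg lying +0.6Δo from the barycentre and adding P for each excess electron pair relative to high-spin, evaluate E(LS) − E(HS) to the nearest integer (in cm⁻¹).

High-spin: t₂g³ eg², CFSE = 0.0Δo = 0 cm⁻¹.
Low-spin: t₂g⁵ eg⁰, orbital CFSE = -2.0Δo = -46620 cm⁻¹; plus 2 excess pairs × P = +42130 cm⁻¹; total -4490 cm⁻¹.
The difference is -4490 − (0) = -4490 cm⁻¹, so low-spin lies lower.

-4490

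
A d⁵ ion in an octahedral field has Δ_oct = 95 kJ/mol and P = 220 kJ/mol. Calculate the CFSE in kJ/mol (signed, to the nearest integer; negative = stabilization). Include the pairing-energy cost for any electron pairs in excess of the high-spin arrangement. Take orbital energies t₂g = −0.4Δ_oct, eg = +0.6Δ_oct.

0

With Δ_oct < P the complex is high-spin.
Configuration: t₂g³ eg².
Orbital CFSE = 0.0Δ_oct = 0.0 × 95 = 0 kJ/mol.
High-spin has no excess pairs, so no pairing correction applies.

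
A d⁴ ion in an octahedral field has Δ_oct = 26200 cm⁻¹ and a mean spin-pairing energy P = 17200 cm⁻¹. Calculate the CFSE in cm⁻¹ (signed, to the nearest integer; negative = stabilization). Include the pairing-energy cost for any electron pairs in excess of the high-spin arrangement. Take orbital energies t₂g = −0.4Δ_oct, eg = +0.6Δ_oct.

Δ_oct > P, so pairing is preferred: the ground state is low-spin.
Configuration: t₂g⁴ eg⁰.
Orbital CFSE = -1.6Δ_oct = -1.6 × 26200 = -41920 cm⁻¹.
Excess pairs vs high-spin: 1 − 0 = 1; pairing cost = +17200 cm⁻¹.
Net CFSE = -41920 + 17200 = -24720 cm⁻¹.

-24720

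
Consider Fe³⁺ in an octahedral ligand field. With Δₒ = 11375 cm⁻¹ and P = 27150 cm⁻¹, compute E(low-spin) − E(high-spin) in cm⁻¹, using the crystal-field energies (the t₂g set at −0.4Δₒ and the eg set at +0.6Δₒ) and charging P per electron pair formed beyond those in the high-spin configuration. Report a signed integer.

Fe sits in group 8; removing 3 electrons leaves Fe³⁺ with 8 − 3 = 5 d electrons.
In the high-spin limit (t₂g³ eg²) the orbital term is 0.0Δₒ = 0 cm⁻¹, with no excess pairing.
For low-spin the configuration is t₂g⁵ eg⁰: orbital energy -2.0 × 11375 = -22750 cm⁻¹, and 2 additional pairs relative to high-spin add 54300 cm⁻¹, giving 31550 cm⁻¹.
Thus E(LS) − E(HS) = 31550 cm⁻¹.

31550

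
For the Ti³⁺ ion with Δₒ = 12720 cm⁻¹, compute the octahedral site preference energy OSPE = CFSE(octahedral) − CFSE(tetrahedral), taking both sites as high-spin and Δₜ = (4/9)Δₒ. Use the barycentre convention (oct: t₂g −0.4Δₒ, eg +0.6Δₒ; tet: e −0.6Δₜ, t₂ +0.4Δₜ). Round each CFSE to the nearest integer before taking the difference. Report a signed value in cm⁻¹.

-1696

Ti is in group 4, so Ti³⁺ is d¹ (4 − 3 = 1).
Octahedral high-spin t₂g¹ eg⁰: CFSE = -0.4 × 12720 = -5088 cm⁻¹.
In a tetrahedral site the filling is e¹ t₂⁰: CFSE(tet) = -0.6Δₜ = -0.6 × (4/9)(12720) = -3392 cm⁻¹.
OSPE = CFSE(oct) − CFSE(tet) = -5088 − (-3392) = -1696 cm⁻¹.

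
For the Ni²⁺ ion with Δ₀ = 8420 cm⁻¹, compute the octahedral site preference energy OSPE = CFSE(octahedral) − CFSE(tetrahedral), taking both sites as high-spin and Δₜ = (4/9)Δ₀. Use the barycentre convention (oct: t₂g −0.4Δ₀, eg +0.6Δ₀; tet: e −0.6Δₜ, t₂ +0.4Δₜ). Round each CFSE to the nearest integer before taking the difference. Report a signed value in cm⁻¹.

-7110

Ni is in group 10, so Ni²⁺ is d⁸ (10 − 2 = 8).
In an octahedral site d⁸ (HS) is t₂g⁶ eg², giving CFSE(oct) = -1.2Δ₀ = -10104 cm⁻¹.
Tetrahedral: e⁴ t₂⁴, CFSE = 4(−0.6) + 4(+0.4) = -0.8Δₜ = -0.8 × (4/9) × 8420 = -2994 cm⁻¹.
OSPE = CFSE(oct) − CFSE(tet) = -10104 − (-2994) = -7110 cm⁻¹.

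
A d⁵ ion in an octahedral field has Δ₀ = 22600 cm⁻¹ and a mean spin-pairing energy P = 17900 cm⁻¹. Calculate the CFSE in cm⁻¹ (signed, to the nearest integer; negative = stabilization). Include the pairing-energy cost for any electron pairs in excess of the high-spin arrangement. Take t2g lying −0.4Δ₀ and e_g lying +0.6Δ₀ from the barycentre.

-9400

With Δ₀ > P the complex is low-spin.
Filling d⁵ accordingly: t2g^5 e_g^0.
Orbital CFSE = -2.0Δ₀ = -2.0 × 22600 = -45200 cm⁻¹.
Excess pairs vs high-spin: 2 − 0 = 2; pairing cost = +35800 cm⁻¹.
Net CFSE = -45200 + 35800 = -9400 cm⁻¹.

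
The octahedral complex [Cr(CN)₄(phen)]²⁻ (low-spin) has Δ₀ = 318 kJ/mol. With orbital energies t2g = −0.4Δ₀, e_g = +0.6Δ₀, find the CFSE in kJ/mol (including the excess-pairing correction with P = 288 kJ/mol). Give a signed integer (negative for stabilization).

-221

Ligand charges: 4×(-1) from CN⁻ and 1×(+0) from phen sum to -4; with overall charge -2, Cr is +2.
Cr²⁺: group 6, so d-count = 6 − 2 = 4.
Electron filling gives t2g^4 e_g^0.
CFSE(orbital) = 4×(-0.4Δ₀) + 0×(0.6Δ₀) = -1.6Δ₀; with Δ₀ = 318 kJ/mol that is -509 kJ/mol.
High-spin d⁴ would be t2g^3 e_g^1 with 0 pairs; low-spin has 1, so 1 excess pair costs +1P = +288 kJ/mol.
Net CFSE = -509 + 288 = -221 kJ/mol.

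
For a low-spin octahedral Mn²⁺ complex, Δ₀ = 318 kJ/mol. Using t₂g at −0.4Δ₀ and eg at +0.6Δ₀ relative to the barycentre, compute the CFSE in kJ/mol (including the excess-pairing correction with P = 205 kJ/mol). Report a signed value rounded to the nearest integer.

Mn is in group 7, so Mn²⁺ is d⁵ (7 − 2 = 5).
Electron filling gives t₂g⁵ eg⁰.
CFSE(orbital) = 5×(-0.4Δ₀) + 0×(0.6Δ₀) = -2.0Δ₀; with Δ₀ = 318 kJ/mol that is -636 kJ/mol.
High-spin d⁵ would be t₂g³ eg² with 0 pairs; low-spin has 2, so 2 excess pairs cost +2P = +410 kJ/mol.
Overall CFSE = -636 + 410 = -226 kJ/mol.

-226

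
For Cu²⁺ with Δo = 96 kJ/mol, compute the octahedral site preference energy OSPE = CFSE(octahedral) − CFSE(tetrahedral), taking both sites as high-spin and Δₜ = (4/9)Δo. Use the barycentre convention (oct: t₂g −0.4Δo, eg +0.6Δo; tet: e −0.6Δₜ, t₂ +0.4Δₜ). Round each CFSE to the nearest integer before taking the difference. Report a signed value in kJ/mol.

Cu sits in group 11; removing 2 electrons leaves Cu²⁺ with 11 − 2 = 9 d electrons.
Octahedral (high-spin): t2g^6 e_g^3, CFSE = 6(−0.4) + 3(+0.6) = -0.6Δo = -0.6 × 96 = -58 kJ/mol.
Tetrahedral: e^4 t2^5, CFSE = 4(−0.6) + 5(+0.4) = -0.4Δₜ = -0.4 × (4/9) × 96 = -17 kJ/mol.
Subtracting, OSPE = -58 − (-17) = -41 kJ/mol.

-41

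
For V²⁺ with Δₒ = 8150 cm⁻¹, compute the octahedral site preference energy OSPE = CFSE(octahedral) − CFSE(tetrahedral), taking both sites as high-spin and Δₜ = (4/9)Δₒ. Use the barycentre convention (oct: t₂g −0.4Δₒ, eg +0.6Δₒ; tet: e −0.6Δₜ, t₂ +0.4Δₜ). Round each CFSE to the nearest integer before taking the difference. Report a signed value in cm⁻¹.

V sits in group 5; removing 2 electrons leaves V²⁺ with 5 − 2 = 3 d electrons.
Octahedral high-spin t2g^3 e_g^0: CFSE = -1.2 × 8150 = -9780 cm⁻¹.
Tetrahedral: e^2 t2^1, CFSE = 2(−0.6) + 1(+0.4) = -0.8Δₜ = -0.8 × (4/9) × 8150 = -2898 cm⁻¹.
Subtracting, OSPE = -9780 − (-2898) = -6882 cm⁻¹.

-6882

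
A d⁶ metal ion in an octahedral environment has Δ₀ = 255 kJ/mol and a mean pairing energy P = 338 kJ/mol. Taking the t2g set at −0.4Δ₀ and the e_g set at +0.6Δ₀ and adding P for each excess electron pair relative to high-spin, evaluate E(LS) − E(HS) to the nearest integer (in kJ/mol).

166

High-spin: t2g^4 e_g^2, CFSE = -0.4Δ₀ = -102 kJ/mol.
Low-spin: t2g^6 e_g^0, orbital CFSE = -2.4Δ₀ = -612 kJ/mol; plus 2 excess pairs × P = +676 kJ/mol; total 64 kJ/mol.
Thus E(LS) − E(HS) = 166 kJ/mol.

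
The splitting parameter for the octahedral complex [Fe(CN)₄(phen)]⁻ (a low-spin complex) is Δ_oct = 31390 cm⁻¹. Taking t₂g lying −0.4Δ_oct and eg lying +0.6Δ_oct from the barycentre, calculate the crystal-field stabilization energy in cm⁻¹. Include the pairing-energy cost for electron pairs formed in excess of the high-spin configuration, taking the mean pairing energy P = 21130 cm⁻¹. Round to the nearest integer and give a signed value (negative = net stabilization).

-20520

Ligand charges: 4×(-1) from CN⁻ and 1×(+0) from phen sum to -4; with overall charge -1, Fe is +3.
Group 8 minus oxidation state +3 gives a d⁵ configuration for Fe³⁺.
The d⁵ electrons fill as t₂g⁵ eg⁰.
Orbital CFSE = 5(-0.4) + 0(0.6) = -2.0Δ_oct = -2.0 × 31390 = -62780 cm⁻¹.
Relative to high-spin t₂g³ eg² (0 paired), the low-spin configuration has 2 additional pairs, contributing +2 × 21130 = +42260 cm⁻¹.
Net CFSE = -62780 + 42260 = -20520 cm⁻¹.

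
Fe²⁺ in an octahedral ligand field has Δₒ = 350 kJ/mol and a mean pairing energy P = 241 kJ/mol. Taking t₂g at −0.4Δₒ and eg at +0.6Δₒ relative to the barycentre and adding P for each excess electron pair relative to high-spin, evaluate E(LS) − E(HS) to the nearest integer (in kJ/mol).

-218

Group 8 minus oxidation state +2 gives a d⁶ configuration for Fe²⁺.
High-spin: t₂g⁴ eg², CFSE = -0.4Δₒ = -140 kJ/mol.
For low-spin the configuration is t₂g⁶ eg⁰: orbital energy -2.4 × 350 = -840 kJ/mol, and 2 additional pairs relative to high-spin add 482 kJ/mol, giving -358 kJ/mol.
The difference is -358 − (-140) = -218 kJ/mol, so low-spin lies lower.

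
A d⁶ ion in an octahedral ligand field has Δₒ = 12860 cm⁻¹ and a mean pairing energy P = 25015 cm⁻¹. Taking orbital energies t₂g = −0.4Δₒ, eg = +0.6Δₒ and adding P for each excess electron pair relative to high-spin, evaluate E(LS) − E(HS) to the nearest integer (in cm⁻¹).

In the high-spin limit (t₂g⁴ eg²) the orbital term is -0.4Δₒ = -5144 cm⁻¹, with no excess pairing.
For low-spin the configuration is t₂g⁶ eg⁰: orbital energy -2.4 × 12860 = -30864 cm⁻¹, and 2 additional pairs relative to high-spin add 50030 cm⁻¹, giving 19166 cm⁻¹.
The difference is 19166 − (-5144) = 24310 cm⁻¹, so high-spin lies lower.

24310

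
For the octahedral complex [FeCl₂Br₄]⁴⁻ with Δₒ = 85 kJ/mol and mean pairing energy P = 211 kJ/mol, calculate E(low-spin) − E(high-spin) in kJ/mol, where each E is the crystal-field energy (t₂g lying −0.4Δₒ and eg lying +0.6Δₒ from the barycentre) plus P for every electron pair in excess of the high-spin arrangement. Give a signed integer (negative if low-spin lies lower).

Ligand charges: 2×(-1) from Cl⁻ and 4×(-1) from Br⁻ sum to -6; with overall charge -4, Fe is +2.
Fe sits in group 8; removing 2 electrons leaves Fe²⁺ with 8 − 2 = 6 d electrons.
In the high-spin limit (t₂g⁴ eg²) the orbital term is -0.4Δₒ = -34 kJ/mol, with no excess pairing.
Low-spin: t₂g⁶ eg⁰, orbital CFSE = -2.4Δₒ = -204 kJ/mol; plus 2 excess pairs × P = +422 kJ/mol; total 218 kJ/mol.
Thus E(LS) − E(HS) = 252 kJ/mol.

252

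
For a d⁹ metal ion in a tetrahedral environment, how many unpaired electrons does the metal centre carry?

With tetrahedral geometry the complex is necessarily high-spin.
Configuration: e^4 t2^5, giving 1 unpaired electron.

1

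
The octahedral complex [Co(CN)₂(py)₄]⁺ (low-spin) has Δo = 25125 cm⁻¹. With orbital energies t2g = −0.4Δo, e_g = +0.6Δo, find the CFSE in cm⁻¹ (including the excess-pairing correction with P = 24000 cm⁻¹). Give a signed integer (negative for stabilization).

Ligand charges: 2×(-1) from CN⁻ and 4×(+0) from py sum to -2; with overall charge +1, Co is +3.
Co is in group 9, so Co³⁺ is d⁶ (9 − 3 = 6).
The d⁶ electrons fill as t2g^6 e_g^0.
CFSE(orbital) = 6×(-0.4Δo) + 0×(0.6Δo) = -2.4Δo; with Δo = 25125 cm⁻¹ that is -60300 cm⁻¹.
High-spin d⁶ would be t2g^4 e_g^2 with 1 pair; low-spin has 3, so 2 excess pairs cost +2P = +48000 cm⁻¹.
Net CFSE = -60300 + 48000 = -12300 cm⁻¹.

-12300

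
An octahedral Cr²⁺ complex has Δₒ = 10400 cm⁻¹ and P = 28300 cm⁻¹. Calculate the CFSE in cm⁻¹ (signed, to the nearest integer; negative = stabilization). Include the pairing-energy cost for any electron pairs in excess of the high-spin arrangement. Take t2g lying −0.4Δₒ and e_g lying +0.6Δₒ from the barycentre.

-6240

Group 6 minus oxidation state +2 gives a d⁴ configuration for Cr²⁺.
Since Δₒ = 10400 cm⁻¹ < P = 28300 cm⁻¹, the complex adopts the high-spin configuration.
Configuration: t2g^3 e_g^1.
Orbital CFSE = -0.6Δₒ = -0.6 × 10400 = -6240 cm⁻¹.
High-spin has no excess pairs, so no pairing correction applies.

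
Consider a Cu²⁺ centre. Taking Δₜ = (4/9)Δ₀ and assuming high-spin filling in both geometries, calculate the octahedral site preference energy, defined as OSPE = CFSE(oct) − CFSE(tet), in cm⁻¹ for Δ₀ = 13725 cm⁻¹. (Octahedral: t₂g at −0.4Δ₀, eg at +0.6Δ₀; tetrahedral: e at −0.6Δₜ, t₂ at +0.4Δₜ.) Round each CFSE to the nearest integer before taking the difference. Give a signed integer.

-5795

Group 11 minus oxidation state +2 gives a d⁹ configuration for Cu²⁺.
Octahedral (high-spin): t2g^6 e_g^3, CFSE = 6(−0.4) + 3(+0.6) = -0.6Δ₀ = -0.6 × 13725 = -8235 cm⁻¹.
Tetrahedral e^4 t2^5 gives -0.4Δₜ = -0.4 × (4/9) × 13725 = -2440 cm⁻¹.
Subtracting, OSPE = -8235 − (-2440) = -5795 cm⁻¹.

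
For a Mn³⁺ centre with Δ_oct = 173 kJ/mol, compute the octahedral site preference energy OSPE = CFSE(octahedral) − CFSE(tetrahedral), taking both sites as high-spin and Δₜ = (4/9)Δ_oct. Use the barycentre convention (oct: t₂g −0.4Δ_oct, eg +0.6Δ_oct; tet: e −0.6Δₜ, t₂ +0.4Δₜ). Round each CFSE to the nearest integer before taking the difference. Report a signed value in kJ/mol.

-73

Group 7 minus oxidation state +3 gives a d⁴ configuration for Mn³⁺.
Octahedral (high-spin): t2g^3 e_g^1, CFSE = 3(−0.4) + 1(+0.6) = -0.6Δ_oct = -0.6 × 173 = -104 kJ/mol.
In a tetrahedral site the filling is e^2 t2^2: CFSE(tet) = -0.4Δₜ = -0.4 × (4/9)(173) = -31 kJ/mol.
Subtracting, OSPE = -104 − (-31) = -73 kJ/mol.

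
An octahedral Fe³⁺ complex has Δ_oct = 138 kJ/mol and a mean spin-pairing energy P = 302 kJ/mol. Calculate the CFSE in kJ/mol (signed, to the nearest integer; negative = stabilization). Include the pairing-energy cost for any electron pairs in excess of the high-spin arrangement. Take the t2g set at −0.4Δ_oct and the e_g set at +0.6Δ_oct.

0

Group 8 minus oxidation state +3 gives a d⁵ configuration for Fe³⁺.
Since Δ_oct = 138 kJ/mol < P = 302 kJ/mol, the complex adopts the high-spin configuration.
That gives t2g^3 e_g^2.
Orbital CFSE = 0.0Δ_oct = 0.0 × 138 = 0 kJ/mol.
High-spin has no excess pairs, so no pairing correction applies.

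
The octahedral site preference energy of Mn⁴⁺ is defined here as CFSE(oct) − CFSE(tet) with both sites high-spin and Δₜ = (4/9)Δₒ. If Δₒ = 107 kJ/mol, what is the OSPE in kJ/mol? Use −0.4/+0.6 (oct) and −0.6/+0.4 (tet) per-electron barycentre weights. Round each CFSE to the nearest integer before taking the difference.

Mn⁴⁺: group 7, so d-count = 7 − 4 = 3.
Octahedral high-spin t₂g³ eg⁰: CFSE = -1.2 × 107 = -128 kJ/mol.
Tetrahedral: e² t₂¹, CFSE = 2(−0.6) + 1(+0.4) = -0.8Δₜ = -0.8 × (4/9) × 107 = -38 kJ/mol.
OSPE = CFSE(oct) − CFSE(tet) = -128 − (-38) = -90 kJ/mol.

-90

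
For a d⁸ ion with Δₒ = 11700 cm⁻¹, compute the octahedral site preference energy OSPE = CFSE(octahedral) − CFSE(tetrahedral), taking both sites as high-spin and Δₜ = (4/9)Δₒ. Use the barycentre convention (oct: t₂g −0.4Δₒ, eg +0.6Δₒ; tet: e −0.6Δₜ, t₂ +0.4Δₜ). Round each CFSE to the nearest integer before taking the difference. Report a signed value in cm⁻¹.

In an octahedral site d⁸ (HS) is t2g^6 e_g^2, giving CFSE(oct) = -1.2Δₒ = -14040 cm⁻¹.
Tetrahedral: e^4 t2^4, CFSE = 4(−0.6) + 4(+0.4) = -0.8Δₜ = -0.8 × (4/9) × 11700 = -4160 cm⁻¹.
OSPE = CFSE(oct) − CFSE(tet) = -14040 − (-4160) = -9880 cm⁻¹.

-9880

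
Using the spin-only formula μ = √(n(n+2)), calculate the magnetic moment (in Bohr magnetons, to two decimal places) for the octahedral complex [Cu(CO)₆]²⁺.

CO is neutral, so the +2 overall charge sits on Cu: oxidation state +2.
Cu is in group 11, so Cu²⁺ is d⁹ (11 − 2 = 9).
For octahedral d⁹ the high- and low-spin configurations coincide.
Configuration: t₂g⁶ eg³ → 1 unpaired electron.
μ(spin-only) = √[1(1+2)] = √3 ≈ 1.73 Bohr magnetons.

1.73 Bohr magnetons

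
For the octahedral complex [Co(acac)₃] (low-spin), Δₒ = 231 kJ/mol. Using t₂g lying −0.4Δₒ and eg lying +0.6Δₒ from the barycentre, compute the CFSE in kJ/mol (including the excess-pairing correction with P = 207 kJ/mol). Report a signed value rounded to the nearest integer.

-140

Each acac⁻ contributes -1; 3 × (-1) = -3. With overall charge +0, Co is in the +3 oxidation state.
Co sits in group 9; removing 3 electrons leaves Co³⁺ with 9 − 3 = 6 d electrons.
Configuration: t₂g⁶ eg⁰.
CFSE(orbital) = 6×(-0.4Δₒ) + 0×(0.6Δₒ) = -2.4Δₒ; with Δₒ = 231 kJ/mol that is -554 kJ/mol.
High-spin d⁶ would be t₂g⁴ eg² with 1 pair; low-spin has 3, so 2 excess pairs cost +2P = +414 kJ/mol.
Overall CFSE = -554 + 414 = -140 kJ/mol.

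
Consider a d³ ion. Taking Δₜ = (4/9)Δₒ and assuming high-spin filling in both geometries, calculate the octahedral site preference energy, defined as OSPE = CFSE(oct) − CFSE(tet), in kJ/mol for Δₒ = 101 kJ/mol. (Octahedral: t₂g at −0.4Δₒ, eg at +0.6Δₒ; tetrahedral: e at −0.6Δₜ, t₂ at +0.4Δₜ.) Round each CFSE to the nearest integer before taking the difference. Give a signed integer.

-85

Octahedral (high-spin): t₂g³ eg⁰, CFSE = 3(−0.4) + 0(+0.6) = -1.2Δₒ = -1.2 × 101 = -121 kJ/mol.
Tetrahedral: e² t₂¹, CFSE = 2(−0.6) + 1(+0.4) = -0.8Δₜ = -0.8 × (4/9) × 101 = -36 kJ/mol.
OSPE = -121 − (-36) = -85 kJ/mol.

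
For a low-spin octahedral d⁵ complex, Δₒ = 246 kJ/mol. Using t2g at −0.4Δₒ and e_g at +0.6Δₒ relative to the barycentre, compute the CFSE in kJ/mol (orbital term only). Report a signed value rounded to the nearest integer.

The d⁵ electrons fill as t2g^5 e_g^0.
The orbital stabilization is -2.0Δₒ = -2.0 × 246 = -492 kJ/mol.

-492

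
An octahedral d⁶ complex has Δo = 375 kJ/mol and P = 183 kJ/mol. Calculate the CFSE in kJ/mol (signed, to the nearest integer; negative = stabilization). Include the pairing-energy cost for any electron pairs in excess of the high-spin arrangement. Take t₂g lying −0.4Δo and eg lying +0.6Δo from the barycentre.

Since Δo = 375 kJ/mol > P = 183 kJ/mol, the complex adopts the low-spin configuration.
That gives t₂g⁶ eg⁰.
Orbital CFSE = -2.4Δo = -2.4 × 375 = -900 kJ/mol.
Excess pairs vs high-spin: 3 − 1 = 2; pairing cost = +366 kJ/mol.
Net CFSE = -900 + 366 = -534 kJ/mol.

-534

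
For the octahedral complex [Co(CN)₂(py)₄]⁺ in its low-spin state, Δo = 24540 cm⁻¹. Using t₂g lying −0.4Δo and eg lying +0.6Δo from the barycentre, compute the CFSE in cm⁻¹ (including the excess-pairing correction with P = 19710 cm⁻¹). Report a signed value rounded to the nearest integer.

Ligand charges: 2×(-1) from CN⁻ and 4×(+0) from py sum to -2; with overall charge +1, Co is +3.
Co sits in group 9; removing 3 electrons leaves Co³⁺ with 9 − 3 = 6 d electrons.
The d⁶ electrons fill as t₂g⁶ eg⁰.
CFSE(orbital) = 6×(-0.4Δo) + 0×(0.6Δo) = -2.4Δo; with Δo = 24540 cm⁻¹ that is -58896 cm⁻¹.
Relative to high-spin t₂g⁴ eg² (1 paired), the low-spin configuration has 2 additional pairs, contributing +2 × 19710 = +39420 cm⁻¹.
Overall CFSE = -58896 + 39420 = -19476 cm⁻¹.

-19476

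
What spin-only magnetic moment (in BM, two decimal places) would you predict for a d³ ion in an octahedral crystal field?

Configuration: t₂g³ eg⁰ → 3 unpaired electrons.
μ(spin-only) = √[3(3+2)] = √15 ≈ 3.87 BM.

3.87 BM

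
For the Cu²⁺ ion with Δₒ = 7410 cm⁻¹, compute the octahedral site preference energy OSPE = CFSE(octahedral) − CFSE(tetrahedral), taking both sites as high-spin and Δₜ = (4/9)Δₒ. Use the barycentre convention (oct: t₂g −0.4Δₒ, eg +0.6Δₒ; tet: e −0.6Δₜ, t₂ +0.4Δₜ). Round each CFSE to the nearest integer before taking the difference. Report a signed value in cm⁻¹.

Cu is in group 11, so Cu²⁺ is d⁹ (11 − 2 = 9).
In an octahedral site d⁹ (HS) is t2g^6 e_g^3, giving CFSE(oct) = -0.6Δₒ = -4446 cm⁻¹.
Tetrahedral e^4 t2^5 gives -0.4Δₜ = -0.4 × (4/9) × 7410 = -1317 cm⁻¹.
OSPE = CFSE(oct) − CFSE(tet) = -4446 − (-1317) = -3129 cm⁻¹.

-3129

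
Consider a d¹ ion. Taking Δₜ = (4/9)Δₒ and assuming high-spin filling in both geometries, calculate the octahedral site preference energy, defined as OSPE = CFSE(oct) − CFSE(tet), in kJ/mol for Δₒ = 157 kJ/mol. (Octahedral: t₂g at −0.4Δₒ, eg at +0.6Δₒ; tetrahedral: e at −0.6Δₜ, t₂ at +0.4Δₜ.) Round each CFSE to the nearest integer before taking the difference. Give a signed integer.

-21

Octahedral high-spin t₂g¹ eg⁰: CFSE = -0.4 × 157 = -63 kJ/mol.
In a tetrahedral site the filling is e¹ t₂⁰: CFSE(tet) = -0.6Δₜ = -0.6 × (4/9)(157) = -42 kJ/mol.
OSPE = CFSE(oct) − CFSE(tet) = -63 − (-42) = -21 kJ/mol.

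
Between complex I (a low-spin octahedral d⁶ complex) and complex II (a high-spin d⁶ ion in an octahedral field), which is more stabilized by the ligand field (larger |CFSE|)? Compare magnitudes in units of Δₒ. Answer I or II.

I: t2g^6 e_g^0, CFSE = -2.4Δₒ.
II: t₂g⁴ eg², CFSE = -0.4Δₒ.
So I has the larger |CFSE|.

I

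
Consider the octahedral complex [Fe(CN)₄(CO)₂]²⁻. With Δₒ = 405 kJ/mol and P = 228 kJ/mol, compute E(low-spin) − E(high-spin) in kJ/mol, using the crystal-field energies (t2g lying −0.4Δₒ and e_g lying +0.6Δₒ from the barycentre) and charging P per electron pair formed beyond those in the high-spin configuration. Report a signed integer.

-354

Ligand charges: 4×(-1) from CN⁻ and 2×(+0) from CO sum to -4; with overall charge -2, Fe is +2.
Fe is in group 8, so Fe²⁺ is d⁶ (8 − 2 = 6).
High-spin d⁶ fills as t2g^4 e_g^2 with CFSE 4(−0.4) + 2(+0.6) = -0.4Δₒ = -162 kJ/mol.
For low-spin the configuration is t2g^6 e_g^0: orbital energy -2.4 × 405 = -972 kJ/mol, and 2 additional pairs relative to high-spin add 456 kJ/mol, giving -516 kJ/mol.
Thus E(LS) − E(HS) = -354 kJ/mol.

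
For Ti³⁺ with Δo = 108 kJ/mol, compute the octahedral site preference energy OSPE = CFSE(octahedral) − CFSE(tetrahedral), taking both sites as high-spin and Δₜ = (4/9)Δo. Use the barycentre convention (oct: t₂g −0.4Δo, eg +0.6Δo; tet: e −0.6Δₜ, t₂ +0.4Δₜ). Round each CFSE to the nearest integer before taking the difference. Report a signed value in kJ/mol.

-14

Ti sits in group 4; removing 3 electrons leaves Ti³⁺ with 4 − 3 = 1 d electrons.
In an octahedral site d¹ (HS) is t2g^1 e_g^0, giving CFSE(oct) = -0.4Δo = -43 kJ/mol.
In a tetrahedral site the filling is e^1 t2^0: CFSE(tet) = -0.6Δₜ = -0.6 × (4/9)(108) = -29 kJ/mol.
OSPE = -43 − (-29) = -14 kJ/mol.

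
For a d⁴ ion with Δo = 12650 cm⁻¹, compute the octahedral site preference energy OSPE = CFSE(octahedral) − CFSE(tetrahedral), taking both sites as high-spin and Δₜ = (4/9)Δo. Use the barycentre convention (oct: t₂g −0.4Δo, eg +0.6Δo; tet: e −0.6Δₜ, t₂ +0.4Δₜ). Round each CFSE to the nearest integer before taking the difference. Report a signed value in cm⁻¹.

In an octahedral site d⁴ (HS) is t2g^3 e_g^1, giving CFSE(oct) = -0.6Δo = -7590 cm⁻¹.
In a tetrahedral site the filling is e^2 t2^2: CFSE(tet) = -0.4Δₜ = -0.4 × (4/9)(12650) = -2249 cm⁻¹.
OSPE = CFSE(oct) − CFSE(tet) = -7590 − (-2249) = -5341 cm⁻¹.

-5341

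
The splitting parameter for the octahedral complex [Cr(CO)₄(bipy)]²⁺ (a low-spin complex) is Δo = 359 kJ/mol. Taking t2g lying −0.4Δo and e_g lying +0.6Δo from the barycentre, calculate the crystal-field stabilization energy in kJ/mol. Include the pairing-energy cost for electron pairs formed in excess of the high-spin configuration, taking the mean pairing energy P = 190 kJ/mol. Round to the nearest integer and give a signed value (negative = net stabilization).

-384

Ligand charges: 4×(+0) from CO and 1×(+0) from bipy sum to +0; with overall charge +2, Cr is +2.
Cr is in group 6, so Cr²⁺ is d⁴ (6 − 2 = 4).
Configuration: t2g^4 e_g^0.
The orbital stabilization is -1.6Δo = -1.6 × 359 = -574 kJ/mol.
High-spin d⁴ would be t2g^3 e_g^1 with 0 pairs; low-spin has 1, so 1 excess pair costs +1P = +190 kJ/mol.
Combining: -574 + 190 = -384 kJ/mol.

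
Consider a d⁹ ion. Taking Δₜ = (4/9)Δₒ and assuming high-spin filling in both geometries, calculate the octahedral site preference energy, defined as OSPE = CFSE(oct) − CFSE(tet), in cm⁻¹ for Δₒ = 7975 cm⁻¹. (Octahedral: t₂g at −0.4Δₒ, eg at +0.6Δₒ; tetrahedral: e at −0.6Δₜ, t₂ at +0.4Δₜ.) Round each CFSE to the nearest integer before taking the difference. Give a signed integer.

-3367

In an octahedral site d⁹ (HS) is t₂g⁶ eg³, giving CFSE(oct) = -0.6Δₒ = -4785 cm⁻¹.
In a tetrahedral site the filling is e⁴ t₂⁵: CFSE(tet) = -0.4Δₜ = -0.4 × (4/9)(7975) = -1418 cm⁻¹.
OSPE = CFSE(oct) − CFSE(tet) = -4785 − (-1418) = -3367 cm⁻¹.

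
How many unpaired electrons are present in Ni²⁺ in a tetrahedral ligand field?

Group 10 minus oxidation state +2 gives a d⁸ configuration for Ni²⁺.
With tetrahedral geometry the complex is necessarily high-spin.
Configuration: e⁴ t₂⁴, giving 2 unpaired electrons.

2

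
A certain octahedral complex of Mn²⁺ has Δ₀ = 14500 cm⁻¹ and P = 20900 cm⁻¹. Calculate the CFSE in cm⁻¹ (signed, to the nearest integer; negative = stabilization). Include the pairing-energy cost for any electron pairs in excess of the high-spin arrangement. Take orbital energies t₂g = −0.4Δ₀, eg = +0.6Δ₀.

Mn is in group 7, so Mn²⁺ is d⁵ (7 − 2 = 5).
Here Δ₀ < P (14500 < 20900), so the high-spin state is favoured.
That gives t₂g³ eg².
Orbital CFSE = 0.0Δ₀ = 0.0 × 14500 = 0 cm⁻¹.
High-spin has no excess pairs, so no pairing correction applies.

0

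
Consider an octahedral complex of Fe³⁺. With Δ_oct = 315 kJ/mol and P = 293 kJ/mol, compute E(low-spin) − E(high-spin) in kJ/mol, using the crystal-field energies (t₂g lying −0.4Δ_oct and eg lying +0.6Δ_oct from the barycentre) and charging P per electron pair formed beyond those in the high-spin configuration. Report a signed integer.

-44

Fe³⁺: group 8, so d-count = 8 − 3 = 5.
High-spin: t₂g³ eg², CFSE = 0.0Δ_oct = 0 kJ/mol.
For low-spin the configuration is t₂g⁵ eg⁰: orbital energy -2.0 × 315 = -630 kJ/mol, and 2 additional pairs relative to high-spin add 586 kJ/mol, giving -44 kJ/mol.
The difference is -44 − (0) = -44 kJ/mol, so low-spin lies lower.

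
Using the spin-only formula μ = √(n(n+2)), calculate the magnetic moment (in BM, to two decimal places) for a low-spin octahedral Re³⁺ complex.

Group 7 minus oxidation state +3 gives a d⁴ configuration for Re³⁺.
Configuration: t₂g⁴ eg⁰ → 2 unpaired electrons.
μ(spin-only) = √[2(2+2)] = √8 ≈ 2.83 BM.

2.83 BM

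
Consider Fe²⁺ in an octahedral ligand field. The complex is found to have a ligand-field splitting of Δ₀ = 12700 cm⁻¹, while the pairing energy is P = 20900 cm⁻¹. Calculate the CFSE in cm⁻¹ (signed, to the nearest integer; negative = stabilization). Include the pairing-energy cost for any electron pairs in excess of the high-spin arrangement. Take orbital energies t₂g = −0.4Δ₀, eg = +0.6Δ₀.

Fe²⁺: group 8, so d-count = 8 − 2 = 6.
Here Δ₀ < P (12700 < 20900), so the high-spin state is favoured.
Filling d⁶ accordingly: t₂g⁴ eg².
Orbital CFSE = -0.4Δ₀ = -0.4 × 12700 = -5080 cm⁻¹.
High-spin has no excess pairs, so no pairing correction applies.

-5080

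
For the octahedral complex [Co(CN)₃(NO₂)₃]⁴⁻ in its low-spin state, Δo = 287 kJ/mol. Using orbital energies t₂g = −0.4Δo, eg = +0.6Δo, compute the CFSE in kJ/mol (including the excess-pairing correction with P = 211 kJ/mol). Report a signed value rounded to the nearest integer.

Ligand charges: 3×(-1) from CN⁻ and 3×(-1) from NO₂⁻ sum to -6; with overall charge -4, Co is +2.
Co is in group 9, so Co²⁺ is d⁷ (9 − 2 = 7).
Configuration: t₂g⁶ eg¹.
The orbital stabilization is -1.8Δo = -1.8 × 287 = -517 kJ/mol.
Pairing penalty: 3 pairs vs 2 in the high-spin reference → 1 extra × P = 211 kJ/mol.
Overall CFSE = -517 + 211 = -306 kJ/mol.

-306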